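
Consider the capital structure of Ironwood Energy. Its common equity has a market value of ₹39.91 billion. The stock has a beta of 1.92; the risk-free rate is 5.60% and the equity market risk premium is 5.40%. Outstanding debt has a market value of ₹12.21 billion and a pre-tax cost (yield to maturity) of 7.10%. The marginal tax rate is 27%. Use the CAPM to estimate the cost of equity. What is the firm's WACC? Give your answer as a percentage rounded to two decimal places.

13.44%

Cost of equity via CAPM: Re = 5.6% + 1.92 × 5.4% = 15.9680%.
Total capital V = 39.91 + 12.21 = 52.12.
Equity: weight = 39.91/52.12 = 0.7657; cost = 15.968%.
Debt: weight = 12.21/52.12 = 0.2343; after-tax cost = 7.1% × (1 − 27%) = 5.1830%.
WACC = 0.7657 × 15.9680% + 0.2343 × 5.1830% = 13.4414%.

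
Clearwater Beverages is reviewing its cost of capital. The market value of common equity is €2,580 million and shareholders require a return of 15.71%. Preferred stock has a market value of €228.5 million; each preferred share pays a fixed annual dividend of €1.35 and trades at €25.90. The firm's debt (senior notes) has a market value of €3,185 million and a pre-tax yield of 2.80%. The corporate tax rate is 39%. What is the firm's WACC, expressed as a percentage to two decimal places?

7.87%

Cost of preferred: Rp = 1.35 / 25.9 = 5.2124%.
Total capital V = 2580 + 228.5 + 3185 = 5993.5.
Equity: weight = 2580/5993.5 = 0.4305; cost = 15.71%.
Preferred: weight = 228.5/5993.5 = 0.0381; cost = 5.2124%.
Senior notes: weight = 3185/5993.5 = 0.5314; after-tax cost = 2.8% × (1 − 39%) = 1.7080%.
WACC = 0.4305 × 15.7100% + 0.0381 × 5.2124% + 0.5314 × 1.7080% = 7.8690%.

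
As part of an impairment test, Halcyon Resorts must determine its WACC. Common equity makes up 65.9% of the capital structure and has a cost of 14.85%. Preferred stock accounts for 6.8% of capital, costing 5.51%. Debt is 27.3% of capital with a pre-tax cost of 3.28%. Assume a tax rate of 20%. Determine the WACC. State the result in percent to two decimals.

After-tax cost of debt = 3.28% × (1 − 20%) = 2.6240%.
WACC = 0.659 × 14.8500% + 0.068 × 5.5100% + 0.273 × 2.6240% = 10.8772%.

10.88%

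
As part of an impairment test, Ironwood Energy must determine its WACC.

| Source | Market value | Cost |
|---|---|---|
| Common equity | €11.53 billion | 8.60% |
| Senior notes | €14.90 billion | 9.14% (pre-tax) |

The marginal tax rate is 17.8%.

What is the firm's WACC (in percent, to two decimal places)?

7.99%

Total capital V = 11.53 + 14.9 = 26.43.
Equity: weight = 11.53/26.43 = 0.4362; cost = 8.6%.
Senior notes: weight = 14.9/26.43 = 0.5638; after-tax cost = 9.14% × (1 − 17.8%) = 7.5131%.
WACC = 0.4362 × 8.6000% + 0.5638 × 7.5131% = 7.9872%.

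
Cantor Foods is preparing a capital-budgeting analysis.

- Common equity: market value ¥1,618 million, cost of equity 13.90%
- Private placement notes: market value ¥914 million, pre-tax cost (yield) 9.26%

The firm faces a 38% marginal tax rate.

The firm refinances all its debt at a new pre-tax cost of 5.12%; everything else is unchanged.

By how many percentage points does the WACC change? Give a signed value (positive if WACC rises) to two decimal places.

-0.93 pp

Current WACC:
Total capital V = 1618 + 914 = 2532.
Equity: weight = 1618/2532 = 0.6390; cost = 13.9%.
Private placement notes: weight = 914/2532 = 0.3610; after-tax cost = 9.26% × (1 − 38%) = 5.7412%.
WACC = 0.6390 × 13.9000% + 0.3610 × 5.7412% = 10.9548%.
After the change:
Total capital V = 1618 + 914 = 2532.
Equity: weight = 1618/2532 = 0.6390; cost = 13.9%.
Private placement notes: weight = 914/2532 = 0.3610; after-tax cost = 5.12% × (1 − 38%) = 3.1744%.
WACC = 0.6390 × 13.9000% + 0.3610 × 3.1744% = 10.0283%.
Change in WACC = 10.0283% − 10.9548% = -0.9266 pp.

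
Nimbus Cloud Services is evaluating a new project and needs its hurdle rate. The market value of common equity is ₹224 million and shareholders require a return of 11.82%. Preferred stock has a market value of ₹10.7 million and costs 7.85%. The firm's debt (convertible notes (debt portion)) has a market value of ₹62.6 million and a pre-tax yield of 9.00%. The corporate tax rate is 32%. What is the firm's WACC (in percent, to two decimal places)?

Total capital V = 224 + 10.7 + 62.6 = 297.3.
Equity: weight = 224/297.3 = 0.7534; cost = 11.82%.
Preferred: weight = 10.7/297.3 = 0.0360; cost = 7.85%.
Convertible notes (debt portion): weight = 62.6/297.3 = 0.2106; after-tax cost = 9% × (1 − 32%) = 6.1200%.
WACC = 0.7534 × 11.8200% + 0.0360 × 7.8500% + 0.2106 × 6.1200% = 10.4769%.

10.48%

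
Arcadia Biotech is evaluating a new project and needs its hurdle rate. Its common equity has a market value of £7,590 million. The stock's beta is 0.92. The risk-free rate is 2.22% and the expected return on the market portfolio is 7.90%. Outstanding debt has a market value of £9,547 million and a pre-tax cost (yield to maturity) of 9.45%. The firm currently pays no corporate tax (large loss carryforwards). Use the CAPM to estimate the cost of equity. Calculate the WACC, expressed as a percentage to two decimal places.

8.56%

Market risk premium = 7.9% − 2.22% = 5.68%.
Cost of equity via CAPM: Re = 2.22% + 0.92 × 5.68% = 7.4456%.
Total capital V = 7590 + 9547 = 17137.
Equity: weight = 7590/17137 = 0.4429; cost = 7.4456%.
Debt: weight = 9547/17137 = 0.5571; after-tax cost = 9.45% × (1 − 0%) = 9.4500%.
WACC = 0.4429 × 7.4456% + 0.5571 × 9.4500% = 8.5622%.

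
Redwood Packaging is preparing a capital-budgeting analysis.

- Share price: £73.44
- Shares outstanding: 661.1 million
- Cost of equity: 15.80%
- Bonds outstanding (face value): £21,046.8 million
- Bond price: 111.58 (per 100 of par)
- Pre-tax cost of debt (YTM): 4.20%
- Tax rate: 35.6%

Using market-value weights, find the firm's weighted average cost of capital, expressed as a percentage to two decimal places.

Market value of equity E = 73.44 × 661.1m = 48551.184m. Market value of debt D = 21046.8m × 111.58/100 = 23484.01944m.
Total capital V = 48551.184 + 23484.01944 = 72035.20344.
Equity: weight = 48551.184/72035.20344 = 0.6740; cost = 15.8%.
Bonds outstanding: weight = 23484.01944/72035.20344 = 0.3260; after-tax cost = 4.2% × (1 − 35.6%) = 2.7048%.
WACC = 0.6740 × 15.8000% + 0.3260 × 2.7048% = 11.5309%.

11.53%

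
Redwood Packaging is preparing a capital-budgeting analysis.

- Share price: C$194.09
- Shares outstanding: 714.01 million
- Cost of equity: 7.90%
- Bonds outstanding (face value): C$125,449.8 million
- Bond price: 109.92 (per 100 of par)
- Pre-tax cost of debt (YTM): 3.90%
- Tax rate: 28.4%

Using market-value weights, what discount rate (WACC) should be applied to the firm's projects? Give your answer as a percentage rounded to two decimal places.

Market value of equity E = 194.09 × 714.01m = 138582.2009m. Market value of debt D = 125449.8m × 109.92/100 = 137894.42016m.
Total capital V = 138582.2009 + 137894.42016 = 276476.62106.
Equity: weight = 138582.2009/276476.62106 = 0.5012; cost = 7.9%.
Bonds outstanding: weight = 137894.42016/276476.62106 = 0.4988; after-tax cost = 3.9% × (1 − 28.4%) = 2.7924%.
WACC = 0.5012 × 7.9000% + 0.4988 × 2.7924% = 5.3526%.

5.35%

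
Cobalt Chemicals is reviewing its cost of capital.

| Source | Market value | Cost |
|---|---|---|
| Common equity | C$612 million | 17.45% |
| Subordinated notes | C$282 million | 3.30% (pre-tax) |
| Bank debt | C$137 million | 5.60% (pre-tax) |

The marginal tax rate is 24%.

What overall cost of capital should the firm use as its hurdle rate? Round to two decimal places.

11.61%

Total capital V = 612 + 282 + 137 = 1031.
Equity: weight = 612/1031 = 0.5936; cost = 17.45%.
Subordinated notes: weight = 282/1031 = 0.2735; after-tax cost = 3.3% × (1 − 24%) = 2.5080%.
Bank debt: weight = 137/1031 = 0.1329; after-tax cost = 5.6% × (1 − 24%) = 4.2560%.
WACC = 0.5936 × 17.4500% + 0.2735 × 2.5080% + 0.1329 × 4.2560% = 11.6098%.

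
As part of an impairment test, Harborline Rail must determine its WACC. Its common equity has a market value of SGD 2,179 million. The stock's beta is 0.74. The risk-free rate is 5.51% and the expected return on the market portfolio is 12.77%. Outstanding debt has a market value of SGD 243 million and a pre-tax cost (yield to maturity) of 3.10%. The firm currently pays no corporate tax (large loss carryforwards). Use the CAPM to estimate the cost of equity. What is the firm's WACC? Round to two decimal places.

Market risk premium = 12.77% − 5.51% = 7.26%.
Cost of equity via CAPM: Re = 5.51% + 0.74 × 7.26% = 10.8824%.
Total capital V = 2179 + 243 = 2422.
Equity: weight = 2179/2422 = 0.8997; cost = 10.8824%.
Debt: weight = 243/2422 = 0.1003; after-tax cost = 3.1% × (1 − 0%) = 3.1000%.
WACC = 0.8997 × 10.8824% + 0.1003 × 3.1000% = 10.1016%.

10.10%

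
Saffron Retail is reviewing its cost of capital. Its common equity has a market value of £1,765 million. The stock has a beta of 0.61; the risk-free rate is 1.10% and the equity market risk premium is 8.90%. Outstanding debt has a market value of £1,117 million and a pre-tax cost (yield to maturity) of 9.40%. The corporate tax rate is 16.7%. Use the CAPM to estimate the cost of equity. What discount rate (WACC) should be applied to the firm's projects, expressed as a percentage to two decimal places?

7.03%

Cost of equity via CAPM: Re = 1.1% + 0.61 × 8.9% = 6.5290%.
Total capital V = 1765 + 1117 = 2882.
Equity: weight = 1765/2882 = 0.6124; cost = 6.529%.
Debt: weight = 1117/2882 = 0.3876; after-tax cost = 9.4% × (1 − 16.7%) = 7.8302%.
WACC = 0.6124 × 6.5290% + 0.3876 × 7.8302% = 7.0333%.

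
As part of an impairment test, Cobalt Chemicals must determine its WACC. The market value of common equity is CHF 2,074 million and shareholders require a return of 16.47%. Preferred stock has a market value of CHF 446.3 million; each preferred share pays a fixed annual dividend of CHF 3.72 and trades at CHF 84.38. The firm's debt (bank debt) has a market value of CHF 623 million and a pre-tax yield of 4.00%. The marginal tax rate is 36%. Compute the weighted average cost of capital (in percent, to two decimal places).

12.00%

Cost of preferred: Rp = 3.72 / 84.38 = 4.4086%.
Total capital V = 2074 + 446.3 + 623 = 3143.3.
Equity: weight = 2074/3143.3 = 0.6598; cost = 16.47%.
Preferred: weight = 446.3/3143.3 = 0.1420; cost = 4.4086%.
Bank debt: weight = 623/3143.3 = 0.1982; after-tax cost = 4% × (1 − 36%) = 2.5600%.
WACC = 0.6598 × 16.4700% + 0.1420 × 4.4086% + 0.1982 × 2.5600% = 12.0005%.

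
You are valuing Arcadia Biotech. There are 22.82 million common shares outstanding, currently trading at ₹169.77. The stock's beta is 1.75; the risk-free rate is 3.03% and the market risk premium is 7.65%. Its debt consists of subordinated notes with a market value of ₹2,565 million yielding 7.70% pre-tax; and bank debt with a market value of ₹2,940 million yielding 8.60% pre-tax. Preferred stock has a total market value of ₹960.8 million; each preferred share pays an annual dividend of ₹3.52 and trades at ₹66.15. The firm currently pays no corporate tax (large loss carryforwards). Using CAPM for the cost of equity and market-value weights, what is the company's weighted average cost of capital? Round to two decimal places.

11.00%

Cost of equity via CAPM: Re = 3.03% + 1.75 × 7.65% = 16.4175%.
Cost of preferred: Rp = 3.52 / 66.15 = 5.3212%.
Market value of equity E = 169.77 × 22.82m = 3874.1514m.
Total capital V = 3874.1514 + 960.8 + 2565 + 2940 = 10339.9514.
Equity: weight = 3874.1514/10339.9514 = 0.3747; cost = 16.4175%.
Preferred: weight = 960.8/10339.9514 = 0.0929; cost = 5.3212%.
Subordinated notes: weight = 2565/10339.9514 = 0.2481; after-tax cost = 7.7% × (1 − 0%) = 7.7000%.
Bank debt: weight = 2940/10339.9514 = 0.2843; after-tax cost = 8.6% × (1 − 0%) = 8.6000%.
WACC = 0.3747 × 16.4175% + 0.0929 × 5.3212% + 0.2481 × 7.7000% + 0.2843 × 8.6000% = 11.0011%.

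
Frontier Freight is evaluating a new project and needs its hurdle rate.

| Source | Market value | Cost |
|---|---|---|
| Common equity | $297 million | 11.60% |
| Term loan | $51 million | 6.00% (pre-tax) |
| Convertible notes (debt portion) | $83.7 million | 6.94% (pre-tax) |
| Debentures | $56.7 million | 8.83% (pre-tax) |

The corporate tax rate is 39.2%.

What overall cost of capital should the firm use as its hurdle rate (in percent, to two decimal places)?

8.78%

Total capital V = 297 + 51 + 83.7 + 56.7 = 488.4.
Equity: weight = 297/488.4 = 0.6081; cost = 11.6%.
Term loan: weight = 51/488.4 = 0.1044; after-tax cost = 6% × (1 − 39.2%) = 3.6480%.
Convertible notes (debt portion): weight = 83.7/488.4 = 0.1714; after-tax cost = 6.94% × (1 − 39.2%) = 4.2195%.
Debentures: weight = 56.7/488.4 = 0.1161; after-tax cost = 8.83% × (1 − 39.2%) = 5.3686%.
WACC = 0.6081 × 11.6000% + 0.1044 × 3.6480% + 0.1714 × 4.2195% + 0.1161 × 5.3686% = 8.7814%.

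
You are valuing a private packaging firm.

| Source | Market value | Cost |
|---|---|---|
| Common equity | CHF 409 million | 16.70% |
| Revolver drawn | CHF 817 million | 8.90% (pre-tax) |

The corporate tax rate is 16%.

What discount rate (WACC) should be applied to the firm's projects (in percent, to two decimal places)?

10.55%

Total capital V = 409 + 817 = 1226.
Equity: weight = 409/1226 = 0.3336; cost = 16.7%.
Revolver drawn: weight = 817/1226 = 0.6664; after-tax cost = 8.9% × (1 − 16%) = 7.4760%.
WACC = 0.3336 × 16.7000% + 0.6664 × 7.4760% = 10.5532%.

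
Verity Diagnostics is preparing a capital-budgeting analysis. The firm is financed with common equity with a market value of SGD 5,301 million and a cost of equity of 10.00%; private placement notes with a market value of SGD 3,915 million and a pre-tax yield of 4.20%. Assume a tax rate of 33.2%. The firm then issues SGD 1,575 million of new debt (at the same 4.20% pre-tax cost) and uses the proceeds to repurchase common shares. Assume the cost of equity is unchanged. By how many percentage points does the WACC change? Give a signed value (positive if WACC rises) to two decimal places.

-1.23 pp

Current WACC:
Total capital V = 5301 + 3915 = 9216.
Equity: weight = 5301/9216 = 0.5752; cost = 10%.
Private placement notes: weight = 3915/9216 = 0.4248; after-tax cost = 4.2% × (1 − 33.2%) = 2.8056%.
WACC = 0.5752 × 10.0000% + 0.4248 × 2.8056% = 6.9438%.
After the change:
Total capital V = 3726 + 5490 = 9216.
Equity: weight = 3726/9216 = 0.4043; cost = 10%.
Private placement notes: weight = 5490/9216 = 0.5957; after-tax cost = 4.2% × (1 − 33.2%) = 2.8056%.
WACC = 0.4043 × 10.0000% + 0.5957 × 2.8056% = 5.7143%.
Change in WACC = 5.7143% − 6.9438% = -1.2295 pp.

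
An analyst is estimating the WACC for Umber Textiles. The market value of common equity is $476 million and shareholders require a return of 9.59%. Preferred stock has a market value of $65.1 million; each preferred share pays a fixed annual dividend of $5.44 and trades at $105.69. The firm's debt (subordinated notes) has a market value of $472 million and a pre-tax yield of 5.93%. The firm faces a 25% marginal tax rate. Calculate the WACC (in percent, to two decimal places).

Cost of preferred: Rp = 5.44 / 105.69 = 5.1471%.
Total capital V = 476 + 65.1 + 472 = 1013.1.
Equity: weight = 476/1013.1 = 0.4698; cost = 9.59%.
Preferred: weight = 65.1/1013.1 = 0.0643; cost = 5.1471%.
Subordinated notes: weight = 472/1013.1 = 0.4659; after-tax cost = 5.93% × (1 − 25%) = 4.4475%.
WACC = 0.4698 × 9.5900% + 0.0643 × 5.1471% + 0.4659 × 4.4475% = 6.9086%.

6.91%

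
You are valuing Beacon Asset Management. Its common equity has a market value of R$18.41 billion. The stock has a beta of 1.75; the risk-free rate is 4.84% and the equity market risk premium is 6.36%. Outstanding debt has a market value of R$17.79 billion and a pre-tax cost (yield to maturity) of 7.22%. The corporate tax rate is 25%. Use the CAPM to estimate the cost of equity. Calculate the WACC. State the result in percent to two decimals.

Cost of equity via CAPM: Re = 4.84% + 1.75 × 6.36% = 15.9700%.
Total capital V = 18.41 + 17.79 = 36.2.
Equity: weight = 18.41/36.2 = 0.5086; cost = 15.97%.
Debt: weight = 17.79/36.2 = 0.4914; after-tax cost = 7.22% × (1 − 25%) = 5.4150%.
WACC = 0.5086 × 15.9700% + 0.4914 × 5.4150% = 10.7829%.

10.78%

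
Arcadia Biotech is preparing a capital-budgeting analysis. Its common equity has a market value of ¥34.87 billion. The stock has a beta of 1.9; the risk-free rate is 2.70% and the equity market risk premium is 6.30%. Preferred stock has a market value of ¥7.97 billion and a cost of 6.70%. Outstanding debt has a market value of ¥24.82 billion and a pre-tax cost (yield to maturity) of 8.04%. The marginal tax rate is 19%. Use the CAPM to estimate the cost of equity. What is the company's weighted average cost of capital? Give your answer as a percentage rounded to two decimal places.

Cost of equity via CAPM: Re = 2.7% + 1.9 × 6.3% = 14.6700%.
Total capital V = 34.87 + 7.97 + 24.82 = 67.66.
Equity: weight = 34.87/67.66 = 0.5154; cost = 14.67%.
Preferred: weight = 7.97/67.66 = 0.1178; cost = 6.7%.
Debt: weight = 24.82/67.66 = 0.3668; after-tax cost = 8.04% × (1 − 19%) = 6.5124%.
WACC = 0.5154 × 14.6700% + 0.1178 × 6.7000% + 0.3668 × 6.5124% = 10.7387%.

10.74%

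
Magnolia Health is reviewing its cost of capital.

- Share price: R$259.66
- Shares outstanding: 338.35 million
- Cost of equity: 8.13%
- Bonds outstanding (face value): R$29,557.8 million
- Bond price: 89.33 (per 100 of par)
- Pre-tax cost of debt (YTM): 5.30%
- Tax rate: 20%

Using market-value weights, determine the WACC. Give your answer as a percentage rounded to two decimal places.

7.23%

Market value of equity E = 259.66 × 338.35m = 87855.961m. Market value of debt D = 29557.8m × 89.33/100 = 26403.98274m.
Total capital V = 87855.961 + 26403.98274 = 114259.94374.
Equity: weight = 87855.961/114259.94374 = 0.7689; cost = 8.13%.
Bonds outstanding: weight = 26403.98274/114259.94374 = 0.2311; after-tax cost = 5.3% × (1 − 20%) = 4.2400%.
WACC = 0.7689 × 8.1300% + 0.2311 × 4.2400% = 7.2311%.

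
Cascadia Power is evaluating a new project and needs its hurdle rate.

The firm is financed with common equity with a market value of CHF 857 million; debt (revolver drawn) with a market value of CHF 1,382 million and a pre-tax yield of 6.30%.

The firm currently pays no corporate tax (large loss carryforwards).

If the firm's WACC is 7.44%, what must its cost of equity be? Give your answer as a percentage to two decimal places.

9.28%

Total capital V = 857 + 1382 = 2239.
Equity weight = 857/2239 = 0.3828.
Revolver drawn weight = 1382/2239 = 0.6172.
Debt contribution = 0.6172 × 6.3% × (1 − 0%) = 3.8886%.
Required equity contribution = 7.44% − 3.8886% = 3.5514%.
Re = 3.5514% / 0.3828 = 9.2784%.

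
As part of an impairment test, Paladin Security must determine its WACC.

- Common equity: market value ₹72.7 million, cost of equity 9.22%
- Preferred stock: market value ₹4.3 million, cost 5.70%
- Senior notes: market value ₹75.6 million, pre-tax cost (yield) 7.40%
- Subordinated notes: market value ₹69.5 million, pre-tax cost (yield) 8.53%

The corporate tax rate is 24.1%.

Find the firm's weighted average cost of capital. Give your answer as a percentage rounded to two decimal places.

7.07%

Total capital V = 72.7 + 4.3 + 75.6 + 69.5 = 222.1.
Equity: weight = 72.7/222.1 = 0.3273; cost = 9.22%.
Preferred: weight = 4.3/222.1 = 0.0194; cost = 5.7%.
Senior notes: weight = 75.6/222.1 = 0.3404; after-tax cost = 7.4% × (1 − 24.1%) = 5.6166%.
Subordinated notes: weight = 69.5/222.1 = 0.3129; after-tax cost = 8.53% × (1 − 24.1%) = 6.4743%.
WACC = 0.3273 × 9.2200% + 0.0194 × 5.7000% + 0.3404 × 5.6166% + 0.3129 × 6.4743% = 7.0661%.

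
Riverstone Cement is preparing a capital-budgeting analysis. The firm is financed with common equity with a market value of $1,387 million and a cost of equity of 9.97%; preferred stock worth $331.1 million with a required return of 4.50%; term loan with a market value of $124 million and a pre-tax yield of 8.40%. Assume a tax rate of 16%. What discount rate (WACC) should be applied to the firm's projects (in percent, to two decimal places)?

Total capital V = 1387 + 331.1 + 124 = 1842.1.
Equity: weight = 1387/1842.1 = 0.7529; cost = 9.97%.
Preferred: weight = 331.1/1842.1 = 0.1797; cost = 4.5%.
Term loan: weight = 124/1842.1 = 0.0673; after-tax cost = 8.4% × (1 − 16%) = 7.0560%.
WACC = 0.7529 × 9.9700% + 0.1797 × 4.5000% + 0.0673 × 7.0560% = 8.7907%.

8.79%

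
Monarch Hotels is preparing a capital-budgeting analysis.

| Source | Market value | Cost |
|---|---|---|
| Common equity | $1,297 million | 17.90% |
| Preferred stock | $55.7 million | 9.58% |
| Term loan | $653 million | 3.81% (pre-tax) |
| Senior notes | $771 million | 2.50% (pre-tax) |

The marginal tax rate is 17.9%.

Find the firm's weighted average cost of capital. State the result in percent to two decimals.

Total capital V = 1297 + 55.7 + 653 + 771 = 2776.7.
Equity: weight = 1297/2776.7 = 0.4671; cost = 17.9%.
Preferred: weight = 55.7/2776.7 = 0.0201; cost = 9.58%.
Term loan: weight = 653/2776.7 = 0.2352; after-tax cost = 3.81% × (1 − 17.9%) = 3.1280%.
Senior notes: weight = 771/2776.7 = 0.2777; after-tax cost = 2.5% × (1 − 17.9%) = 2.0525%.
WACC = 0.4671 × 17.9000% + 0.0201 × 9.5800% + 0.2352 × 3.1280% + 0.2777 × 2.0525% = 9.8588%.

9.86%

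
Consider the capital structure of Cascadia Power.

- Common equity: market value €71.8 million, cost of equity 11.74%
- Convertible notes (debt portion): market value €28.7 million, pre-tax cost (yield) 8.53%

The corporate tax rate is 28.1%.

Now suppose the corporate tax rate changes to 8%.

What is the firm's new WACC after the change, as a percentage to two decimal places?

After the change:
Total capital V = 71.8 + 28.7 = 100.5.
Equity: weight = 71.8/100.5 = 0.7144; cost = 11.74%.
Convertible notes (debt portion): weight = 28.7/100.5 = 0.2856; after-tax cost = 8.53% × (1 − 8%) = 7.8476%.
WACC = 0.7144 × 11.7400% + 0.2856 × 7.8476% = 10.6284%.

10.63%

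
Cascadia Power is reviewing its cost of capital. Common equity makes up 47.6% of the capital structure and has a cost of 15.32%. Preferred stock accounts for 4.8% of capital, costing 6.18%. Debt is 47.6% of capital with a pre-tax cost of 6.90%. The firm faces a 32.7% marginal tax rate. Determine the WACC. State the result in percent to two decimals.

After-tax cost of debt = 6.9% × (1 − 32.7%) = 4.6437%.
WACC = 0.476 × 15.3200% + 0.048 × 6.1800% + 0.476 × 4.6437% = 9.7994%.

9.80%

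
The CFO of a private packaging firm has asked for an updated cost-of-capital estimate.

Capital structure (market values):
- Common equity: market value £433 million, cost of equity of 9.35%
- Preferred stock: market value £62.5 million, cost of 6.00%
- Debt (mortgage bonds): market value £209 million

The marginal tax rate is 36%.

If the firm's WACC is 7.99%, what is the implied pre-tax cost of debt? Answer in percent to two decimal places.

Total capital V = 433 + 62.5 + 209 = 704.5.
Equity weight = 433/704.5 = 0.6146.
Preferred weight = 62.5/704.5 = 0.0887.
Mortgage bonds weight = 209/704.5 = 0.2967.
Equity contribution = 0.6146 × 9.35% = 5.7467%.
Preferred contribution = 0.0887 × 6% = 0.5323%.
Remaining for debt = 7.99% − 6.2790% = 1.7110%.
Rd × (1 − 36%) × 0.2967 = 1.7110%  ⇒  Rd = 9.0117%.

9.01%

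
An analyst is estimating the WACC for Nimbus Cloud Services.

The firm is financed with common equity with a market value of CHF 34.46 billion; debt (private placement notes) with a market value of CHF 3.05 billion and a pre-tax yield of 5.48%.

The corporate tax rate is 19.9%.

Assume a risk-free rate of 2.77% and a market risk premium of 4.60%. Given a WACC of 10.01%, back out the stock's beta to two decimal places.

1.68

Total capital V = 34.46 + 3.05 = 37.51.
Equity weight = 34.46/37.51 = 0.9187.
Private placement notes weight = 3.05/37.51 = 0.0813.
Debt contribution = 0.0813 × 5.48% × (1 − 19.9%) = 0.3569%.
Required equity contribution = 10.01% − 0.3569% = 9.6531%  ⇒  Re = 10.5075%.
CAPM: 10.5075% = 2.77% + β × 4.6%  ⇒  β = 1.6821.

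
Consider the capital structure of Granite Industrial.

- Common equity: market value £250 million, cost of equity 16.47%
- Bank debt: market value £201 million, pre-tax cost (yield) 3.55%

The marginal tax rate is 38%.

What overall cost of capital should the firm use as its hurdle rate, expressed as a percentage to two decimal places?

10.11%

Total capital V = 250 + 201 = 451.
Equity: weight = 250/451 = 0.5543; cost = 16.47%.
Bank debt: weight = 201/451 = 0.4457; after-tax cost = 3.55% × (1 − 38%) = 2.2010%.
WACC = 0.5543 × 16.4700% + 0.4457 × 2.2010% = 10.1106%.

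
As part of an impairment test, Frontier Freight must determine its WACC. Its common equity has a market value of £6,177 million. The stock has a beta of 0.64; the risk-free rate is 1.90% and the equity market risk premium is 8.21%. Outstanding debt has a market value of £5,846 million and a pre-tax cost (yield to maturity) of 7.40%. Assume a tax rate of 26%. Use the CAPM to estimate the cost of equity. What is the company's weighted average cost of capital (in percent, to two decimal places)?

6.34%

Cost of equity via CAPM: Re = 1.9% + 0.64 × 8.21% = 7.1544%.
Total capital V = 6177 + 5846 = 12023.
Equity: weight = 6177/12023 = 0.5138; cost = 7.1544%.
Debt: weight = 5846/12023 = 0.4862; after-tax cost = 7.4% × (1 − 26%) = 5.4760%.
WACC = 0.5138 × 7.1544% + 0.4862 × 5.4760% = 6.3383%.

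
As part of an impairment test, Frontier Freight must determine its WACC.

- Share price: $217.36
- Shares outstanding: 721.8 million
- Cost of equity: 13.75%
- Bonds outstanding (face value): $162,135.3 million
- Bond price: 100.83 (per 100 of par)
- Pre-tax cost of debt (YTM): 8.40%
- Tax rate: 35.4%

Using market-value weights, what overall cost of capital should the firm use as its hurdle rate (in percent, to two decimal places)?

9.50%

Market value of equity E = 217.36 × 721.8m = 156890.448m. Market value of debt D = 162135.3m × 100.83/100 = 163481.02299m.
Total capital V = 156890.448 + 163481.02299 = 320371.47099.
Equity: weight = 156890.448/320371.47099 = 0.4897; cost = 13.75%.
Bonds outstanding: weight = 163481.02299/320371.47099 = 0.5103; after-tax cost = 8.4% × (1 − 35.4%) = 5.4264%.
WACC = 0.4897 × 13.7500% + 0.5103 × 5.4264% = 9.5026%.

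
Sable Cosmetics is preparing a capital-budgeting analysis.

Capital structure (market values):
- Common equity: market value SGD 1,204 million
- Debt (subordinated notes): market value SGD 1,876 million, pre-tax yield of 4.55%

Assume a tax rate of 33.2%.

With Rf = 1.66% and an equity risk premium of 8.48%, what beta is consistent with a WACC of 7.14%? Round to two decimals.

1.40

Total capital V = 1204 + 1876 = 3080.
Equity weight = 1204/3080 = 0.3909.
Subordinated notes weight = 1876/3080 = 0.6091.
Debt contribution = 0.6091 × 4.55% × (1 − 33.2%) = 1.8513%.
Required equity contribution = 7.14% − 1.8513% = 5.2887%  ⇒  Re = 13.5293%.
CAPM: 13.5293% = 1.66% + β × 8.48%  ⇒  β = 1.3997.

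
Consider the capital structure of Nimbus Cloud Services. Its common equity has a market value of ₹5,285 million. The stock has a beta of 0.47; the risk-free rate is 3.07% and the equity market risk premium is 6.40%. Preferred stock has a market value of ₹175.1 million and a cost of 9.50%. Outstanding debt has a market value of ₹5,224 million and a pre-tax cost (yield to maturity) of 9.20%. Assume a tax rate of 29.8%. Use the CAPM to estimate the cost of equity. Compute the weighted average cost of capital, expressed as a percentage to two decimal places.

6.32%

Cost of equity via CAPM: Re = 3.07% + 0.47 × 6.4% = 6.0780%.
Total capital V = 5285 + 175.1 + 5224 = 10684.1.
Equity: weight = 5285/10684.1 = 0.4947; cost = 6.078%.
Preferred: weight = 175.1/10684.1 = 0.0164; cost = 9.5%.
Debt: weight = 5224/10684.1 = 0.4890; after-tax cost = 9.2% × (1 − 29.8%) = 6.4584%.
WACC = 0.4947 × 6.0780% + 0.0164 × 9.5000% + 0.4890 × 6.4584% = 6.3201%.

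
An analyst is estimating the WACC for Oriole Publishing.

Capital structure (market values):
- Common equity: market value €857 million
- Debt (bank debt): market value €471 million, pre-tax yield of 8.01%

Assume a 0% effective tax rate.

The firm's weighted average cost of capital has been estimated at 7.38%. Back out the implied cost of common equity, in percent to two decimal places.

7.03%

Total capital V = 857 + 471 = 1328.
Equity weight = 857/1328 = 0.6453.
Bank debt weight = 471/1328 = 0.3547.
Debt contribution = 0.3547 × 8.01% × (1 − 0%) = 2.8409%.
Required equity contribution = 7.38% − 2.8409% = 4.5391%.
Re = 4.5391% / 0.6453 = 7.0338%.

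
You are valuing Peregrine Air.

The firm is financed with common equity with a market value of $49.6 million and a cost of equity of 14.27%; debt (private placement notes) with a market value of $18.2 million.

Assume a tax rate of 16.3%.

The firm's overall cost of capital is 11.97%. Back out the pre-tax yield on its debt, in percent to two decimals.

Total capital V = 49.6 + 18.2 = 67.8.
Equity weight = 49.6/67.8 = 0.7316.
Private placement notes weight = 18.2/67.8 = 0.2684.
Equity contribution = 0.7316 × 14.27% = 10.4394%.
Remaining for debt = 11.97% − 10.4394% = 1.5306%.
Rd × (1 − 16.3%) × 0.2684 = 1.5306%  ⇒  Rd = 6.8123%.

6.81%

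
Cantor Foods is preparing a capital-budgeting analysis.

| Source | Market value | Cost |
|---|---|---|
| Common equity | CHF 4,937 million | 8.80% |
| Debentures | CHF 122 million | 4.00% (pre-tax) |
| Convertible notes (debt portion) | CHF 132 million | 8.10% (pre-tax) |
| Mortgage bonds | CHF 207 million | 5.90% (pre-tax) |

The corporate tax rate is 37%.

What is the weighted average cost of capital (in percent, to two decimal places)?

8.37%

Total capital V = 4937 + 122 + 132 + 207 = 5398.
Equity: weight = 4937/5398 = 0.9146; cost = 8.8%.
Debentures: weight = 122/5398 = 0.0226; after-tax cost = 4% × (1 − 37%) = 2.5200%.
Convertible notes (debt portion): weight = 132/5398 = 0.0245; after-tax cost = 8.1% × (1 − 37%) = 5.1030%.
Mortgage bonds: weight = 207/5398 = 0.0383; after-tax cost = 5.9% × (1 − 37%) = 3.7170%.
WACC = 0.9146 × 8.8000% + 0.0226 × 2.5200% + 0.0245 × 5.1030% + 0.0383 × 3.7170% = 8.3727%.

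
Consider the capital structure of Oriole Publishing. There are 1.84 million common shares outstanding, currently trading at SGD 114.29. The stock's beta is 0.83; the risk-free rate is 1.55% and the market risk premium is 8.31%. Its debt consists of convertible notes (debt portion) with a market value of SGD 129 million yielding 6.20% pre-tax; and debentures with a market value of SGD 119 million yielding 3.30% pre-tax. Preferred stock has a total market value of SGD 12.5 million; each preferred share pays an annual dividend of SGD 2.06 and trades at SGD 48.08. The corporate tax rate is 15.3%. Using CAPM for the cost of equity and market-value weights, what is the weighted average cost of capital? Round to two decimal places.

Cost of equity via CAPM: Re = 1.55% + 0.83 × 8.31% = 8.4473%.
Cost of preferred: Rp = 2.06 / 48.08 = 4.2845%.
Market value of equity E = 114.29 × 1.84m = 210.2936m.
Total capital V = 210.2936 + 12.5 + 129 + 119 = 470.7936.
Equity: weight = 210.2936/470.7936 = 0.4467; cost = 8.4473%.
Preferred: weight = 12.5/470.7936 = 0.0266; cost = 4.2845%.
Convertible notes (debt portion): weight = 129/470.7936 = 0.2740; after-tax cost = 6.2% × (1 − 15.3%) = 5.2514%.
Debentures: weight = 119/470.7936 = 0.2528; after-tax cost = 3.3% × (1 − 15.3%) = 2.7951%.
WACC = 0.4467 × 8.4473% + 0.0266 × 4.2845% + 0.2740 × 5.2514% + 0.2528 × 2.7951% = 6.0324%.

6.03%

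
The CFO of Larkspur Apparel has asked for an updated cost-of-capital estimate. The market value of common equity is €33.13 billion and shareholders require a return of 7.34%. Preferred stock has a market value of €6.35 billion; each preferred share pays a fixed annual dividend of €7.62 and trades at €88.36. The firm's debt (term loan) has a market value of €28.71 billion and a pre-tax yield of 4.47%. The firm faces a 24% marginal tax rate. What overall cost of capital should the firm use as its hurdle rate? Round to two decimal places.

Cost of preferred: Rp = 7.62 / 88.36 = 8.6238%.
Total capital V = 33.13 + 6.35 + 28.71 = 68.19.
Equity: weight = 33.13/68.19 = 0.4858; cost = 7.34%.
Preferred: weight = 6.35/68.19 = 0.0931; cost = 8.6238%.
Term loan: weight = 28.71/68.19 = 0.4210; after-tax cost = 4.47% × (1 − 24%) = 3.3972%.
WACC = 0.4858 × 7.3400% + 0.0931 × 8.6238% + 0.4210 × 3.3972% = 5.7995%.

5.80%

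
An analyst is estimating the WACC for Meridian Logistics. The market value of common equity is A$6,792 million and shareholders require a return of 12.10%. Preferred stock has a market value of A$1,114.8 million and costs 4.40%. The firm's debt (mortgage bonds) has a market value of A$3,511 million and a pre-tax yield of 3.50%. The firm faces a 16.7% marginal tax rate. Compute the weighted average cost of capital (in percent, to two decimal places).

Total capital V = 6792 + 1114.8 + 3511 = 11417.8.
Equity: weight = 6792/11417.8 = 0.5949; cost = 12.1%.
Preferred: weight = 1114.8/11417.8 = 0.0976; cost = 4.4%.
Mortgage bonds: weight = 3511/11417.8 = 0.3075; after-tax cost = 3.5% × (1 − 16.7%) = 2.9155%.
WACC = 0.5949 × 12.1000% + 0.0976 × 4.4000% + 0.3075 × 2.9155% = 8.5239%.

8.52%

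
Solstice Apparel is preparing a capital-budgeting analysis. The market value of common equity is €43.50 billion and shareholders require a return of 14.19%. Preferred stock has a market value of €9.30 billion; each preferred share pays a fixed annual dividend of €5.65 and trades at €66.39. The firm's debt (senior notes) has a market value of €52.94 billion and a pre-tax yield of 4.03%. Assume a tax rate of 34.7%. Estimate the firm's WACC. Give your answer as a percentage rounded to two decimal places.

7.90%

Cost of preferred: Rp = 5.65 / 66.39 = 8.5103%.
Total capital V = 43.5 + 9.3 + 52.94 = 105.74.
Equity: weight = 43.5/105.74 = 0.4114; cost = 14.19%.
Preferred: weight = 9.3/105.74 = 0.0880; cost = 8.5103%.
Senior notes: weight = 52.94/105.74 = 0.5007; after-tax cost = 4.03% × (1 − 34.7%) = 2.6316%.
WACC = 0.4114 × 14.1900% + 0.0880 × 8.5103% + 0.5007 × 2.6316% = 7.9036%.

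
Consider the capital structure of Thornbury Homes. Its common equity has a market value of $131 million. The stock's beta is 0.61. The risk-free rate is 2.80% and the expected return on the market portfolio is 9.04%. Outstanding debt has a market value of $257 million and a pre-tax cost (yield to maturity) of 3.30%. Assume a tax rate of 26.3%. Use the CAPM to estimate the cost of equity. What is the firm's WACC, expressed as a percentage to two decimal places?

Market risk premium = 9.04% − 2.8% = 6.24%.
Cost of equity via CAPM: Re = 2.8% + 0.61 × 6.24% = 6.6064%.
Total capital V = 131 + 257 = 388.
Equity: weight = 131/388 = 0.3376; cost = 6.6064%.
Debt: weight = 257/388 = 0.6624; after-tax cost = 3.3% × (1 − 26.3%) = 2.4321%.
WACC = 0.3376 × 6.6064% + 0.6624 × 2.4321% = 3.8415%.

3.84%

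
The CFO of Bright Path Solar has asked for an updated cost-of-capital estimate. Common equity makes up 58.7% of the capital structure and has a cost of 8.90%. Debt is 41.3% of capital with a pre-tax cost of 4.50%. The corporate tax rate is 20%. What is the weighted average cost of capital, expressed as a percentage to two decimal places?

6.71%

After-tax cost of debt = 4.5% × (1 − 20%) = 3.6000%.
WACC = 0.587 × 8.9000% + 0.413 × 3.6000% = 6.7111%.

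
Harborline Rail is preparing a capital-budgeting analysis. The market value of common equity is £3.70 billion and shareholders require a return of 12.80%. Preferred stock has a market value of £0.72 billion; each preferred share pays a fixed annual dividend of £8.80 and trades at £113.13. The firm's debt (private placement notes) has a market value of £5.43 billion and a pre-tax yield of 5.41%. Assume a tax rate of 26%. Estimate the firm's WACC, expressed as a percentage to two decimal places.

7.58%

Cost of preferred: Rp = 8.8 / 113.13 = 7.7787%.
Total capital V = 3.7 + 0.72 + 5.43 = 9.85.
Equity: weight = 3.7/9.85 = 0.3756; cost = 12.8%.
Preferred: weight = 0.72/9.85 = 0.0731; cost = 7.7787%.
Private placement notes: weight = 5.43/9.85 = 0.5513; after-tax cost = 5.41% × (1 − 26%) = 4.0034%.
WACC = 0.3756 × 12.8000% + 0.0731 × 7.7787% + 0.5513 × 4.0034% = 7.5837%.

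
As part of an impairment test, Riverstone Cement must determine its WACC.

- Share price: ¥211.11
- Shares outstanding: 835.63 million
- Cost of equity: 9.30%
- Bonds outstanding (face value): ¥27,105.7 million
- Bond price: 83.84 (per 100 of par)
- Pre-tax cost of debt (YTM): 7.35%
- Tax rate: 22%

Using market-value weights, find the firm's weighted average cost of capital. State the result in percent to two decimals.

Market value of equity E = 211.11 × 835.63m = 176409.8493m. Market value of debt D = 27105.7m × 83.84/100 = 22725.41888m.
Total capital V = 176409.8493 + 22725.41888 = 199135.26818.
Equity: weight = 176409.8493/199135.26818 = 0.8859; cost = 9.3%.
Bonds outstanding: weight = 22725.41888/199135.26818 = 0.1141; after-tax cost = 7.35% × (1 − 22%) = 5.7330%.
WACC = 0.8859 × 9.3000% + 0.1141 × 5.7330% = 8.8929%.

8.89%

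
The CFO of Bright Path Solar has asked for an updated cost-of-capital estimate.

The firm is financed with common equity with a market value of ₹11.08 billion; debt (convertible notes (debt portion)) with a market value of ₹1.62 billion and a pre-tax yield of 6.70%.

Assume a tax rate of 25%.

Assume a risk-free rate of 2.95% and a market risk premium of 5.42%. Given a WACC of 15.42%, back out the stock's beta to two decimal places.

Total capital V = 11.08 + 1.62 = 12.7.
Equity weight = 11.08/12.7 = 0.8724.
Convertible notes (debt portion) weight = 1.62/12.7 = 0.1276.
Debt contribution = 0.1276 × 6.7% × (1 − 25%) = 0.6410%.
Required equity contribution = 15.42% − 0.6410% = 14.7790%  ⇒  Re = 16.9398%.
CAPM: 16.9398% = 2.95% + β × 5.42%  ⇒  β = 2.5812.

2.58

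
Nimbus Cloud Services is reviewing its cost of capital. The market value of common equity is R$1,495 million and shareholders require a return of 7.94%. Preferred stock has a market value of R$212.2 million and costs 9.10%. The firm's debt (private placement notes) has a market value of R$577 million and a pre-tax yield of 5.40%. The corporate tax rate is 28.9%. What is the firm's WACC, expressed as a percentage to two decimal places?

7.01%

Total capital V = 1495 + 212.2 + 577 = 2284.2.
Equity: weight = 1495/2284.2 = 0.6545; cost = 7.94%.
Preferred: weight = 212.2/2284.2 = 0.0929; cost = 9.1%.
Private placement notes: weight = 577/2284.2 = 0.2526; after-tax cost = 5.4% × (1 − 28.9%) = 3.8394%.
WACC = 0.6545 × 7.9400% + 0.0929 × 9.1000% + 0.2526 × 3.8394% = 7.0119%.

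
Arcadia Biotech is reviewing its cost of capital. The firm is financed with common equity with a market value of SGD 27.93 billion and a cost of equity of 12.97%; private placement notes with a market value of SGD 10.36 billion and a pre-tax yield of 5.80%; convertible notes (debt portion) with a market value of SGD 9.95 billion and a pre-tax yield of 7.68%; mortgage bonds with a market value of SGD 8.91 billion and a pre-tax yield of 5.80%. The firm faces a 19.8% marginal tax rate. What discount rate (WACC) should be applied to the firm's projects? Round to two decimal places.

8.98%

Total capital V = 27.93 + 10.36 + 9.95 + 8.91 = 57.15.
Equity: weight = 27.93/57.15 = 0.4887; cost = 12.97%.
Private placement notes: weight = 10.36/57.15 = 0.1813; after-tax cost = 5.8% × (1 − 19.8%) = 4.6516%.
Convertible notes (debt portion): weight = 9.95/57.15 = 0.1741; after-tax cost = 7.68% × (1 − 19.8%) = 6.1594%.
Mortgage bonds: weight = 8.91/57.15 = 0.1559; after-tax cost = 5.8% × (1 − 19.8%) = 4.6516%.
WACC = 0.4887 × 12.9700% + 0.1813 × 4.6516% + 0.1741 × 6.1594% + 0.1559 × 4.6516% = 8.9794%.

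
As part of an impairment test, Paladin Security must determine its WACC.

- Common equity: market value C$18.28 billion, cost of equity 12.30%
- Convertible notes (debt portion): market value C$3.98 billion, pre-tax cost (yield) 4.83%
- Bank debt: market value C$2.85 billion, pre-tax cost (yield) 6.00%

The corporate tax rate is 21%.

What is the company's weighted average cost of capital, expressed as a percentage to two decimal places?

10.10%

Total capital V = 18.28 + 3.98 + 2.85 = 25.11.
Equity: weight = 18.28/25.11 = 0.7280; cost = 12.3%.
Convertible notes (debt portion): weight = 3.98/25.11 = 0.1585; after-tax cost = 4.83% × (1 − 21%) = 3.8157%.
Bank debt: weight = 2.85/25.11 = 0.1135; after-tax cost = 6% × (1 − 21%) = 4.7400%.
WACC = 0.7280 × 12.3000% + 0.1585 × 3.8157% + 0.1135 × 4.7400% = 10.0972%.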